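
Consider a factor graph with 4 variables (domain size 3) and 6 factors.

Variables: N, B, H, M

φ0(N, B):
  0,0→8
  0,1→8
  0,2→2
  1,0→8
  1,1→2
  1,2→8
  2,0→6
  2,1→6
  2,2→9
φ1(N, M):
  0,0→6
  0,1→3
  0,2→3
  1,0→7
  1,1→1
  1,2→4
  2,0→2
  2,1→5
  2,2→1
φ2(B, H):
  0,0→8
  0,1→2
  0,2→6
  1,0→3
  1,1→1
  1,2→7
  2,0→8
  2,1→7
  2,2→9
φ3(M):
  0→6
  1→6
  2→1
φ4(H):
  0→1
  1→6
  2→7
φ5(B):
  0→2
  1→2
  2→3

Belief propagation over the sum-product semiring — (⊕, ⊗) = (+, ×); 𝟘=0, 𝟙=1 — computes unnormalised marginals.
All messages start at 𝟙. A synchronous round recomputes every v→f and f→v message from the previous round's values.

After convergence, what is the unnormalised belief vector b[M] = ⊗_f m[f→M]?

init: all messages = 𝟙 over 3 values
r1 m[φ0→N] = [18, 18, 21]
r1 m[φ0→B] = [22, 16, 19]
r1 m[φ1→N] = [12, 12, 8]
r1 m[φ1→M] = [15, 9, 8]
r1 m[φ2→B] = [16, 11, 24]
r1 m[φ2→H] = [19, 10, 22]
r1 m[φ3→M] = [6, 6, 1]
r1 m[φ4→H] = [1, 6, 7]
r1 m[φ5→B] = [2, 2, 3]
r1 m[N→φ0] = [1, 1, 1]
r1 m[N→φ1] = [1, 1, 1]
r1 m[B→φ0] = [1, 1, 1]
r1 m[B→φ2] = [1, 1, 1]
r1 m[B→φ5] = [1, 1, 1]
r1 m[H→φ2] = [1, 1, 1]
r1 m[H→φ4] = [1, 1, 1]
r1 m[M→φ1] = [1, 1, 1]
r1 m[M→φ3] = [1, 1, 1]
r2 m[φ0→N] = [18, 18, 21]
r2 m[φ0→B] = [22, 16, 19]
r2 m[φ1→N] = [12, 12, 8]
r2 m[φ1→M] = [15, 9, 8]
r2 m[φ2→B] = [16, 11, 24]
r2 m[φ2→H] = [19, 10, 22]
r2 m[φ3→M] = [6, 6, 1]
r2 m[φ4→H] = [1, 6, 7]
r2 m[φ5→B] = [2, 2, 3]
r2 m[N→φ0] = [12, 12, 8]
r2 m[N→φ1] = [18, 18, 21]
r2 m[B→φ0] = [32, 22, 72]
r2 m[B→φ2] = [44, 32, 57]
r2 m[B→φ5] = [352, 176, 456]
r2 m[H→φ2] = [1, 6, 7]
r2 m[H→φ4] = [19, 10, 22]
r2 m[M→φ1] = [6, 6, 1]
r2 m[M→φ3] = [15, 9, 8]
r3 m[φ0→N] = [576, 876, 972]
r3 m[φ0→B] = [240, 168, 192]
r3 m[φ1→N] = [57, 52, 43]
r3 m[φ1→M] = [276, 177, 147]
r3 m[φ2→B] = [62, 58, 113]
r3 m[φ2→H] = [904, 519, 1001]
r3 m[φ3→M] = [6, 6, 1]
r3 m[φ4→H] = [1, 6, 7]
r3 m[φ5→B] = [2, 2, 3]
r3 m[N→φ0] = [12, 12, 8]
r3 m[N→φ1] = [18, 18, 21]
r3 m[B→φ0] = [32, 22, 72]
r3 m[B→φ2] = [44, 32, 57]
r3 m[B→φ5] = [352, 176, 456]
r3 m[H→φ2] = [1, 6, 7]
r3 m[H→φ4] = [19, 10, 22]
r3 m[M→φ1] = [6, 6, 1]
r3 m[M→φ3] = [15, 9, 8]
r4 m[φ0→N] = [576, 876, 972]
r4 m[φ0→B] = [240, 168, 192]
r4 m[φ1→N] = [57, 52, 43]
r4 m[φ1→M] = [276, 177, 147]
r4 m[φ2→B] = [62, 58, 113]
r4 m[φ2→H] = [904, 519, 1001]
r4 m[φ3→M] = [6, 6, 1]
r4 m[φ4→H] = [1, 6, 7]
r4 m[φ5→B] = [2, 2, 3]
r4 m[N→φ0] = [57, 52, 43]
r4 m[N→φ1] = [576, 876, 972]
r4 m[B→φ0] = [124, 116, 339]
r4 m[B→φ2] = [480, 336, 576]
r4 m[B→φ5] = [14880, 9744, 21696]
r4 m[H→φ2] = [1, 6, 7]
r4 m[H→φ4] = [904, 519, 1001]
r4 m[M→φ1] = [6, 6, 1]
r4 m[M→φ3] = [276, 177, 147]
r5 m[φ0→N] = [2598, 3936, 4491]
r5 m[φ0→B] = [1130, 818, 917]
r5 m[φ1→N] = [57, 52, 43]
r5 m[φ1→M] = [11532, 7464, 6204]
r5 m[φ2→B] = [62, 58, 113]
r5 m[φ2→H] = [9456, 5328, 10416]
r5 m[φ3→M] = [6, 6, 1]
r5 m[φ4→H] = [1, 6, 7]
r5 m[φ5→B] = [2, 2, 3]
r5 m[N→φ0] = [57, 52, 43]
r5 m[N→φ1] = [576, 876, 972]
r5 m[B→φ0] = [124, 116, 339]
r5 m[B→φ2] = [480, 336, 576]
r5 m[B→φ5] = [14880, 9744, 21696]
r5 m[H→φ2] = [1, 6, 7]
r5 m[H→φ4] = [904, 519, 1001]
r5 m[M→φ1] = [6, 6, 1]
r5 m[M→φ3] = [276, 177, 147]
r6 m[φ0→N] = [2598, 3936, 4491]
r6 m[φ0→B] = [1130, 818, 917]
r6 m[φ1→N] = [57, 52, 43]
r6 m[φ1→M] = [11532, 7464, 6204]
r6 m[φ2→B] = [62, 58, 113]
r6 m[φ2→H] = [9456, 5328, 10416]
r6 m[φ3→M] = [6, 6, 1]
r6 m[φ4→H] = [1, 6, 7]
r6 m[φ5→B] = [2, 2, 3]
r6 m[N→φ0] = [57, 52, 43]
r6 m[N→φ1] = [2598, 3936, 4491]
r6 m[B→φ0] = [124, 116, 339]
r6 m[B→φ2] = [2260, 1636, 2751]
r6 m[B→φ5] = [70060, 47444, 103621]
r6 m[H→φ2] = [1, 6, 7]
r6 m[H→φ4] = [9456, 5328, 10416]
r6 m[M→φ1] = [6, 6, 1]
r6 m[M→φ3] = [11532, 7464, 6204]
r7 m[φ0→N] = [2598, 3936, 4491]
r7 m[φ0→B] = [1130, 818, 917]
r7 m[φ1→N] = [57, 52, 43]
r7 m[φ1→M] = [52122, 34185, 28029]
r7 m[φ2→B] = [62, 58, 113]
r7 m[φ2→H] = [44996, 25413, 49771]
r7 m[φ3→M] = [6, 6, 1]
r7 m[φ4→H] = [1, 6, 7]
r7 m[φ5→B] = [2, 2, 3]
r7 m[N→φ0] = [57, 52, 43]
r7 m[N→φ1] = [2598, 3936, 4491]
r7 m[B→φ0] = [124, 116, 339]
r7 m[B→φ2] = [2260, 1636, 2751]
r7 m[B→φ5] = [70060, 47444, 103621]
r7 m[H→φ2] = [1, 6, 7]
r7 m[H→φ4] = [9456, 5328, 10416]
r7 m[M→φ1] = [6, 6, 1]
r7 m[M→φ3] = [11532, 7464, 6204]
r8 m[φ0→N] = [2598, 3936, 4491]
r8 m[φ0→B] = [1130, 818, 917]
r8 m[φ1→N] = [57, 52, 43]
r8 m[φ1→M] = [52122, 34185, 28029]
r8 m[φ2→B] = [62, 58, 113]
r8 m[φ2→H] = [44996, 25413, 49771]
r8 m[φ3→M] = [6, 6, 1]
r8 m[φ4→H] = [1, 6, 7]
r8 m[φ5→B] = [2, 2, 3]
r8 m[N→φ0] = [57, 52, 43]
r8 m[N→φ1] = [2598, 3936, 4491]
r8 m[B→φ0] = [124, 116, 339]
r8 m[B→φ2] = [2260, 1636, 2751]
r8 m[B→φ5] = [70060, 47444, 103621]
r8 m[H→φ2] = [1, 6, 7]
r8 m[H→φ4] = [44996, 25413, 49771]
r8 m[M→φ1] = [6, 6, 1]
r8 m[M→φ3] = [52122, 34185, 28029]
r9 m[φ0→N] = [2598, 3936, 4491]
r9 m[φ0→B] = [1130, 818, 917]
r9 m[φ1→N] = [57, 52, 43]
r9 m[φ1→M] = [52122, 34185, 28029]
r9 m[φ2→B] = [62, 58, 113]
r9 m[φ2→H] = [44996, 25413, 49771]
r9 m[φ3→M] = [6, 6, 1]
r9 m[φ4→H] = [1, 6, 7]
r9 m[φ5→B] = [2, 2, 3]
r9 m[N→φ0] = [57, 52, 43]
r9 m[N→φ1] = [2598, 3936, 4491]
r9 m[B→φ0] = [124, 116, 339]
r9 m[B→φ2] = [2260, 1636, 2751]
r9 m[B→φ5] = [70060, 47444, 103621]
r9 m[H→φ2] = [1, 6, 7]
r9 m[H→φ4] = [44996, 25413, 49771]
r9 m[M→φ1] = [6, 6, 1]
r9 m[M→φ3] = [52122, 34185, 28029]
fixed point reached at round 9
b[M] = ⊗ incoming = [312732, 205110, 28029]

b[M] = [312732, 205110, 28029]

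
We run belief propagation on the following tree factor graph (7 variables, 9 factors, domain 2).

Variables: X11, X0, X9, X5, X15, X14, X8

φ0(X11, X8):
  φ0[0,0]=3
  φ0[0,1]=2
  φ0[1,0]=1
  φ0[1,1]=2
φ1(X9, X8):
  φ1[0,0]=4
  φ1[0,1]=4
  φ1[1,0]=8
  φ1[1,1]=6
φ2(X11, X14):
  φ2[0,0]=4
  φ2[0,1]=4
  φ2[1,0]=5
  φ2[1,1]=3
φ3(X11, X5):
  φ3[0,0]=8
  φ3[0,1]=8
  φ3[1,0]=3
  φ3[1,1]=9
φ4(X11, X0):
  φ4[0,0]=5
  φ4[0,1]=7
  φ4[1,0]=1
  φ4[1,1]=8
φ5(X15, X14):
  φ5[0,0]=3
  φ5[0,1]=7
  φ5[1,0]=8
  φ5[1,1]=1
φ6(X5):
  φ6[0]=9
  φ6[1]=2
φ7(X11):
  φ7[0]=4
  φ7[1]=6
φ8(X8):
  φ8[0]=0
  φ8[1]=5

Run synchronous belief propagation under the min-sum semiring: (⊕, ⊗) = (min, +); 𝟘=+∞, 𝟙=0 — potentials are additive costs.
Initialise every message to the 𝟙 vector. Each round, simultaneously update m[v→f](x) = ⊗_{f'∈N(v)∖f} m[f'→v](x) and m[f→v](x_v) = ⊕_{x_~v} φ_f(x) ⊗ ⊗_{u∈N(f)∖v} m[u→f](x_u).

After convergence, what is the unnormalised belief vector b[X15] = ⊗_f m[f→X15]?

b[X15] = [31, 27]

init: all messages = 𝟙 over 2 values
r1 m[φ0→X11] = [2, 1]
r1 m[φ0→X8] = [1, 2]
r1 m[φ1→X9] = [4, 6]
r1 m[φ1→X8] = [4, 4]
r1 m[φ2→X11] = [4, 3]
r1 m[φ2→X14] = [4, 3]
r1 m[φ3→X11] = [8, 3]
r1 m[φ3→X5] = [3, 8]
r1 m[φ4→X11] = [5, 1]
r1 m[φ4→X0] = [1, 7]
r1 m[φ5→X15] = [3, 1]
r1 m[φ5→X14] = [3, 1]
r1 m[φ6→X5] = [9, 2]
r1 m[φ7→X11] = [4, 6]
r1 m[φ8→X8] = [0, 5]
r1 m[X11→φ0] = [0, 0]
r1 m[X11→φ2] = [0, 0]
r1 m[X11→φ3] = [0, 0]
r1 m[X11→φ4] = [0, 0]
r1 m[X11→φ7] = [0, 0]
r1 m[X0→φ4] = [0, 0]
r1 m[X9→φ1] = [0, 0]
r1 m[X5→φ3] = [0, 0]
r1 m[X5→φ6] = [0, 0]
r1 m[X15→φ5] = [0, 0]
r1 m[X14→φ2] = [0, 0]
r1 m[X14→φ5] = [0, 0]
r1 m[X8→φ0] = [0, 0]
r1 m[X8→φ1] = [0, 0]
r1 m[X8→φ8] = [0, 0]
r2 m[φ0→X11] = [2, 1]
r2 m[φ0→X8] = [1, 2]
r2 m[φ1→X9] = [4, 6]
r2 m[φ1→X8] = [4, 4]
r2 m[φ2→X11] = [4, 3]
r2 m[φ2→X14] = [4, 3]
r2 m[φ3→X11] = [8, 3]
r2 m[φ3→X5] = [3, 8]
r2 m[φ4→X11] = [5, 1]
r2 m[φ4→X0] = [1, 7]
r2 m[φ5→X15] = [3, 1]
r2 m[φ5→X14] = [3, 1]
r2 m[φ6→X5] = [9, 2]
r2 m[φ7→X11] = [4, 6]
r2 m[φ8→X8] = [0, 5]
r2 m[X11→φ0] = [21, 13]
r2 m[X11→φ2] = [19, 11]
r2 m[X11→φ3] = [15, 11]
r2 m[X11→φ4] = [18, 13]
r2 m[X11→φ7] = [19, 8]
r2 m[X0→φ4] = [0, 0]
r2 m[X9→φ1] = [0, 0]
r2 m[X5→φ3] = [9, 2]
r2 m[X5→φ6] = [3, 8]
r2 m[X15→φ5] = [0, 0]
r2 m[X14→φ2] = [3, 1]
r2 m[X14→φ5] = [4, 3]
r2 m[X8→φ0] = [4, 9]
r2 m[X8→φ1] = [1, 7]
r2 m[X8→φ8] = [5, 6]
r3 m[φ0→X11] = [7, 5]
r3 m[φ0→X8] = [14, 15]
r3 m[φ1→X9] = [5, 9]
r3 m[φ1→X8] = [4, 4]
r3 m[φ2→X11] = [5, 4]
r3 m[φ2→X14] = [16, 14]
r3 m[φ3→X11] = [10, 11]
r3 m[φ3→X5] = [14, 20]
r3 m[φ4→X11] = [5, 1]
r3 m[φ4→X0] = [14, 21]
r3 m[φ5→X15] = [7, 4]
r3 m[φ5→X14] = [3, 1]
r3 m[φ6→X5] = [9, 2]
r3 m[φ7→X11] = [4, 6]
r3 m[φ8→X8] = [0, 5]
r3 m[X11→φ0] = [21, 13]
r3 m[X11→φ2] = [19, 11]
r3 m[X11→φ3] = [15, 11]
r3 m[X11→φ4] = [18, 13]
r3 m[X11→φ7] = [19, 8]
r3 m[X0→φ4] = [0, 0]
r3 m[X9→φ1] = [0, 0]
r3 m[X5→φ3] = [9, 2]
r3 m[X5→φ6] = [3, 8]
r3 m[X15→φ5] = [0, 0]
r3 m[X14→φ2] = [3, 1]
r3 m[X14→φ5] = [4, 3]
r3 m[X8→φ0] = [4, 9]
r3 m[X8→φ1] = [1, 7]
r3 m[X8→φ8] = [5, 6]
r4 m[φ0→X11] = [7, 5]
r4 m[φ0→X8] = [14, 15]
r4 m[φ1→X9] = [5, 9]
r4 m[φ1→X8] = [4, 4]
r4 m[φ2→X11] = [5, 4]
r4 m[φ2→X14] = [16, 14]
r4 m[φ3→X11] = [10, 11]
r4 m[φ3→X5] = [14, 20]
r4 m[φ4→X11] = [5, 1]
r4 m[φ4→X0] = [14, 21]
r4 m[φ5→X15] = [7, 4]
r4 m[φ5→X14] = [3, 1]
r4 m[φ6→X5] = [9, 2]
r4 m[φ7→X11] = [4, 6]
r4 m[φ8→X8] = [0, 5]
r4 m[X11→φ0] = [24, 22]
r4 m[X11→φ2] = [26, 23]
r4 m[X11→φ3] = [21, 16]
r4 m[X11→φ4] = [26, 26]
r4 m[X11→φ7] = [27, 21]
r4 m[X0→φ4] = [0, 0]
r4 m[X9→φ1] = [0, 0]
r4 m[X5→φ3] = [9, 2]
r4 m[X5→φ6] = [14, 20]
r4 m[X15→φ5] = [0, 0]
r4 m[X14→φ2] = [3, 1]
r4 m[X14→φ5] = [16, 14]
r4 m[X8→φ0] = [4, 9]
r4 m[X8→φ1] = [14, 20]
r4 m[X8→φ8] = [18, 19]
r5 m[φ0→X11] = [7, 5]
r5 m[φ0→X8] = [23, 24]
r5 m[φ1→X9] = [18, 22]
r5 m[φ1→X8] = [4, 4]
r5 m[φ2→X11] = [5, 4]
r5 m[φ2→X14] = [28, 26]
r5 m[φ3→X11] = [10, 11]
r5 m[φ3→X5] = [19, 25]
r5 m[φ4→X11] = [5, 1]
r5 m[φ4→X0] = [27, 33]
r5 m[φ5→X15] = [19, 15]
r5 m[φ5→X14] = [3, 1]
r5 m[φ6→X5] = [9, 2]
r5 m[φ7→X11] = [4, 6]
r5 m[φ8→X8] = [0, 5]
r5 m[X11→φ0] = [24, 22]
r5 m[X11→φ2] = [26, 23]
r5 m[X11→φ3] = [21, 16]
r5 m[X11→φ4] = [26, 26]
r5 m[X11→φ7] = [27, 21]
r5 m[X0→φ4] = [0, 0]
r5 m[X9→φ1] = [0, 0]
r5 m[X5→φ3] = [9, 2]
r5 m[X5→φ6] = [14, 20]
r5 m[X15→φ5] = [0, 0]
r5 m[X14→φ2] = [3, 1]
r5 m[X14→φ5] = [16, 14]
r5 m[X8→φ0] = [4, 9]
r5 m[X8→φ1] = [14, 20]
r5 m[X8→φ8] = [18, 19]
r6 m[φ0→X11] = [7, 5]
r6 m[φ0→X8] = [23, 24]
r6 m[φ1→X9] = [18, 22]
r6 m[φ1→X8] = [4, 4]
r6 m[φ2→X11] = [5, 4]
r6 m[φ2→X14] = [28, 26]
r6 m[φ3→X11] = [10, 11]
r6 m[φ3→X5] = [19, 25]
r6 m[φ4→X11] = [5, 1]
r6 m[φ4→X0] = [27, 33]
r6 m[φ5→X15] = [19, 15]
r6 m[φ5→X14] = [3, 1]
r6 m[φ6→X5] = [9, 2]
r6 m[φ7→X11] = [4, 6]
r6 m[φ8→X8] = [0, 5]
r6 m[X11→φ0] = [24, 22]
r6 m[X11→φ2] = [26, 23]
r6 m[X11→φ3] = [21, 16]
r6 m[X11→φ4] = [26, 26]
r6 m[X11→φ7] = [27, 21]
r6 m[X0→φ4] = [0, 0]
r6 m[X9→φ1] = [0, 0]
r6 m[X5→φ3] = [9, 2]
r6 m[X5→φ6] = [19, 25]
r6 m[X15→φ5] = [0, 0]
r6 m[X14→φ2] = [3, 1]
r6 m[X14→φ5] = [28, 26]
r6 m[X8→φ0] = [4, 9]
r6 m[X8→φ1] = [23, 29]
r6 m[X8→φ8] = [27, 28]
r7 m[φ0→X11] = [7, 5]
r7 m[φ0→X8] = [23, 24]
r7 m[φ1→X9] = [27, 31]
r7 m[φ1→X8] = [4, 4]
r7 m[φ2→X11] = [5, 4]
r7 m[φ2→X14] = [28, 26]
r7 m[φ3→X11] = [10, 11]
r7 m[φ3→X5] = [19, 25]
r7 m[φ4→X11] = [5, 1]
r7 m[φ4→X0] = [27, 33]
r7 m[φ5→X15] = [31, 27]
r7 m[φ5→X14] = [3, 1]
r7 m[φ6→X5] = [9, 2]
r7 m[φ7→X11] = [4, 6]
r7 m[φ8→X8] = [0, 5]
r7 m[X11→φ0] = [24, 22]
r7 m[X11→φ2] = [26, 23]
r7 m[X11→φ3] = [21, 16]
r7 m[X11→φ4] = [26, 26]
r7 m[X11→φ7] = [27, 21]
r7 m[X0→φ4] = [0, 0]
r7 m[X9→φ1] = [0, 0]
r7 m[X5→φ3] = [9, 2]
r7 m[X5→φ6] = [19, 25]
r7 m[X15→φ5] = [0, 0]
r7 m[X14→φ2] = [3, 1]
r7 m[X14→φ5] = [28, 26]
r7 m[X8→φ0] = [4, 9]
r7 m[X8→φ1] = [23, 29]
r7 m[X8→φ8] = [27, 28]
r8 m[φ0→X11] = [7, 5]
r8 m[φ0→X8] = [23, 24]
r8 m[φ1→X9] = [27, 31]
r8 m[φ1→X8] = [4, 4]
r8 m[φ2→X11] = [5, 4]
r8 m[φ2→X14] = [28, 26]
r8 m[φ3→X11] = [10, 11]
r8 m[φ3→X5] = [19, 25]
r8 m[φ4→X11] = [5, 1]
r8 m[φ4→X0] = [27, 33]
r8 m[φ5→X15] = [31, 27]
r8 m[φ5→X14] = [3, 1]
r8 m[φ6→X5] = [9, 2]
r8 m[φ7→X11] = [4, 6]
r8 m[φ8→X8] = [0, 5]
r8 m[X11→φ0] = [24, 22]
r8 m[X11→φ2] = [26, 23]
r8 m[X11→φ3] = [21, 16]
r8 m[X11→φ4] = [26, 26]
r8 m[X11→φ7] = [27, 21]
r8 m[X0→φ4] = [0, 0]
r8 m[X9→φ1] = [0, 0]
r8 m[X5→φ3] = [9, 2]
r8 m[X5→φ6] = [19, 25]
r8 m[X15→φ5] = [0, 0]
r8 m[X14→φ2] = [3, 1]
r8 m[X14→φ5] = [28, 26]
r8 m[X8→φ0] = [4, 9]
r8 m[X8→φ1] = [23, 29]
r8 m[X8→φ8] = [27, 28]
fixed point reached at round 8
b[X15] = ⊗ incoming = [31, 27]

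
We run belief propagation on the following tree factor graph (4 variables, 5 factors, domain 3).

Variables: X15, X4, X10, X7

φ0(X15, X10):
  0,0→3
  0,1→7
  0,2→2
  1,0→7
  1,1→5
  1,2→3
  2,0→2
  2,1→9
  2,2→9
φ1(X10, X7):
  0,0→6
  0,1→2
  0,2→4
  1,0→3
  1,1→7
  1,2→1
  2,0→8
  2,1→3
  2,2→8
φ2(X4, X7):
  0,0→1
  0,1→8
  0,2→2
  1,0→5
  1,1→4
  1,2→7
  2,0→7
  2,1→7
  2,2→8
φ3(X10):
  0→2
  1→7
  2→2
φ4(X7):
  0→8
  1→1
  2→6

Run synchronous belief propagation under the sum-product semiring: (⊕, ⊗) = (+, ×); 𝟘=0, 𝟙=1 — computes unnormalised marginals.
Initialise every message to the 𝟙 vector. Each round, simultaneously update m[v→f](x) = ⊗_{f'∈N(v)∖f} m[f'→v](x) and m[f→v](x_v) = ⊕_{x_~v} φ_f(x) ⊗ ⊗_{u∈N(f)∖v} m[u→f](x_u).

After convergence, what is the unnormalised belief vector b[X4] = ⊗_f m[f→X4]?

init: all messages = 𝟙 over 3 values
r1 m[φ0→X15] = [12, 15, 20]
r1 m[φ0→X10] = [12, 21, 14]
r1 m[φ1→X10] = [12, 11, 19]
r1 m[φ1→X7] = [17, 12, 13]
r1 m[φ2→X4] = [11, 16, 22]
r1 m[φ2→X7] = [13, 19, 17]
r1 m[φ3→X10] = [2, 7, 2]
r1 m[φ4→X7] = [8, 1, 6]
r1 m[X15→φ0] = [1, 1, 1]
r1 m[X4→φ2] = [1, 1, 1]
r1 m[X10→φ0] = [1, 1, 1]
r1 m[X10→φ1] = [1, 1, 1]
r1 m[X10→φ3] = [1, 1, 1]
r1 m[X7→φ1] = [1, 1, 1]
r1 m[X7→φ2] = [1, 1, 1]
r1 m[X7→φ4] = [1, 1, 1]
r2 m[φ0→X15] = [12, 15, 20]
r2 m[φ0→X10] = [12, 21, 14]
r2 m[φ1→X10] = [12, 11, 19]
r2 m[φ1→X7] = [17, 12, 13]
r2 m[φ2→X4] = [11, 16, 22]
r2 m[φ2→X7] = [13, 19, 17]
r2 m[φ3→X10] = [2, 7, 2]
r2 m[φ4→X7] = [8, 1, 6]
r2 m[X15→φ0] = [1, 1, 1]
r2 m[X4→φ2] = [1, 1, 1]
r2 m[X10→φ0] = [24, 77, 38]
r2 m[X10→φ1] = [24, 147, 28]
r2 m[X10→φ3] = [144, 231, 266]
r2 m[X7→φ1] = [104, 19, 102]
r2 m[X7→φ2] = [136, 12, 78]
r2 m[X7→φ4] = [221, 228, 221]
r3 m[φ0→X15] = [687, 667, 1083]
r3 m[φ0→X10] = [12, 21, 14]
r3 m[φ1→X10] = [1070, 547, 1705]
r3 m[φ1→X7] = [809, 1161, 467]
r3 m[φ2→X4] = [388, 1274, 1660]
r3 m[φ2→X7] = [13, 19, 17]
r3 m[φ3→X10] = [2, 7, 2]
r3 m[φ4→X7] = [8, 1, 6]
r3 m[X15→φ0] = [1, 1, 1]
r3 m[X4→φ2] = [1, 1, 1]
r3 m[X10→φ0] = [24, 77, 38]
r3 m[X10→φ1] = [24, 147, 28]
r3 m[X10→φ3] = [144, 231, 266]
r3 m[X7→φ1] = [104, 19, 102]
r3 m[X7→φ2] = [136, 12, 78]
r3 m[X7→φ4] = [221, 228, 221]
r4 m[φ0→X15] = [687, 667, 1083]
r4 m[φ0→X10] = [12, 21, 14]
r4 m[φ1→X10] = [1070, 547, 1705]
r4 m[φ1→X7] = [809, 1161, 467]
r4 m[φ2→X4] = [388, 1274, 1660]
r4 m[φ2→X7] = [13, 19, 17]
r4 m[φ3→X10] = [2, 7, 2]
r4 m[φ4→X7] = [8, 1, 6]
r4 m[X15→φ0] = [1, 1, 1]
r4 m[X4→φ2] = [1, 1, 1]
r4 m[X10→φ0] = [2140, 3829, 3410]
r4 m[X10→φ1] = [24, 147, 28]
r4 m[X10→φ3] = [12840, 11487, 23870]
r4 m[X7→φ1] = [104, 19, 102]
r4 m[X7→φ2] = [6472, 1161, 2802]
r4 m[X7→φ4] = [10517, 22059, 7939]
r5 m[φ0→X15] = [40043, 44355, 69431]
r5 m[φ0→X10] = [12, 21, 14]
r5 m[φ1→X10] = [1070, 547, 1705]
r5 m[φ1→X7] = [809, 1161, 467]
r5 m[φ2→X4] = [21364, 56618, 75847]
r5 m[φ2→X7] = [13, 19, 17]
r5 m[φ3→X10] = [2, 7, 2]
r5 m[φ4→X7] = [8, 1, 6]
r5 m[X15→φ0] = [1, 1, 1]
r5 m[X4→φ2] = [1, 1, 1]
r5 m[X10→φ0] = [2140, 3829, 3410]
r5 m[X10→φ1] = [24, 147, 28]
r5 m[X10→φ3] = [12840, 11487, 23870]
r5 m[X7→φ1] = [104, 19, 102]
r5 m[X7→φ2] = [6472, 1161, 2802]
r5 m[X7→φ4] = [10517, 22059, 7939]
r6 m[φ0→X15] = [40043, 44355, 69431]
r6 m[φ0→X10] = [12, 21, 14]
r6 m[φ1→X10] = [1070, 547, 1705]
r6 m[φ1→X7] = [809, 1161, 467]
r6 m[φ2→X4] = [21364, 56618, 75847]
r6 m[φ2→X7] = [13, 19, 17]
r6 m[φ3→X10] = [2, 7, 2]
r6 m[φ4→X7] = [8, 1, 6]
r6 m[X15→φ0] = [1, 1, 1]
r6 m[X4→φ2] = [1, 1, 1]
r6 m[X10→φ0] = [2140, 3829, 3410]
r6 m[X10→φ1] = [24, 147, 28]
r6 m[X10→φ3] = [12840, 11487, 23870]
r6 m[X7→φ1] = [104, 19, 102]
r6 m[X7→φ2] = [6472, 1161, 2802]
r6 m[X7→φ4] = [10517, 22059, 7939]
fixed point reached at round 6
b[X4] = ⊗ incoming = [21364, 56618, 75847]

b[X4] = [21364, 56618, 75847]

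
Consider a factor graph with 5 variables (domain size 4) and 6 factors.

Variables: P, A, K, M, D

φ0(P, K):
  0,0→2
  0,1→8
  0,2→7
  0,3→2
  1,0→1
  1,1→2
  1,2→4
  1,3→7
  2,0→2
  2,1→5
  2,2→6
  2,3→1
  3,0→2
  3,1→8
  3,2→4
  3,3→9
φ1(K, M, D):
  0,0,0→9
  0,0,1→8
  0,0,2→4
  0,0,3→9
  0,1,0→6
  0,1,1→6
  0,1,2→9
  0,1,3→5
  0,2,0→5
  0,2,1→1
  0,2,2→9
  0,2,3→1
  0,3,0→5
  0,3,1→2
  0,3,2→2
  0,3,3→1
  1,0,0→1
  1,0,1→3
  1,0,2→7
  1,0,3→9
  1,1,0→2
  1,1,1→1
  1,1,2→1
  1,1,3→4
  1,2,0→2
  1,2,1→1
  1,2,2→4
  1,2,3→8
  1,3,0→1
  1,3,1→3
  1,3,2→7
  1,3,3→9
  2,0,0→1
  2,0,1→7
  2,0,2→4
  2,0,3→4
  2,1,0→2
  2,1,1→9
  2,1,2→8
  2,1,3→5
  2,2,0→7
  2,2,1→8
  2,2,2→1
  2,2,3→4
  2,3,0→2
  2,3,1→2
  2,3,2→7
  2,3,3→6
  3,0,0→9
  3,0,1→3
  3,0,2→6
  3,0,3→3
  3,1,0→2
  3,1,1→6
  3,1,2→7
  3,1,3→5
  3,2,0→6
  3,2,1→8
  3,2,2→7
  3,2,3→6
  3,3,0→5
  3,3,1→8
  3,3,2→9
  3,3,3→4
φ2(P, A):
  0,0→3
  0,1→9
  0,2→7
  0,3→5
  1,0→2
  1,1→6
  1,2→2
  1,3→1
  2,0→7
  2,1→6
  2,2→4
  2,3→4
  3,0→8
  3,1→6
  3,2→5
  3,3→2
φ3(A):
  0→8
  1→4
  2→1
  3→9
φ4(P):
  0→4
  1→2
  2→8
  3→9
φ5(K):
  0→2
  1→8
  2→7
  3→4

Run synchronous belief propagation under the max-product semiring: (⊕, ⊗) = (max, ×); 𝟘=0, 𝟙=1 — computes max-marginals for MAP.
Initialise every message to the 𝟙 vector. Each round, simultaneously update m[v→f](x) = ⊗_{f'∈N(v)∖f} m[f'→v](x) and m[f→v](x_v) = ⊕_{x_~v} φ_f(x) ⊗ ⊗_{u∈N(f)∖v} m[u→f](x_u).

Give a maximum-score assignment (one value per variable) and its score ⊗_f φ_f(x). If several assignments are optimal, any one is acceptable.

assignment: (P=3, A=0, K=1, M=0, D=3); score = 331776

init: all messages = 𝟙 over 4 values
r1 m[φ0→P] = [8, 7, 6, 9]
r1 m[φ0→K] = [2, 8, 7, 9]
r1 m[φ1→K] = [9, 9, 9, 9]
r1 m[φ1→M] = [9, 9, 9, 9]
r1 m[φ1→D] = [9, 9, 9, 9]
r1 m[φ2→P] = [9, 6, 7, 8]
r1 m[φ2→A] = [8, 9, 7, 5]
r1 m[φ3→A] = [8, 4, 1, 9]
r1 m[φ4→P] = [4, 2, 8, 9]
r1 m[φ5→K] = [2, 8, 7, 4]
r1 m[P→φ0] = [1, 1, 1, 1]
r1 m[P→φ2] = [1, 1, 1, 1]
r1 m[P→φ4] = [1, 1, 1, 1]
r1 m[A→φ2] = [1, 1, 1, 1]
r1 m[A→φ3] = [1, 1, 1, 1]
r1 m[K→φ0] = [1, 1, 1, 1]
r1 m[K→φ1] = [1, 1, 1, 1]
r1 m[K→φ5] = [1, 1, 1, 1]
r1 m[M→φ1] = [1, 1, 1, 1]
r1 m[D→φ1] = [1, 1, 1, 1]
r2 m[φ0→P] = [8, 7, 6, 9]
r2 m[φ0→K] = [2, 8, 7, 9]
r2 m[φ1→K] = [9, 9, 9, 9]
r2 m[φ1→M] = [9, 9, 9, 9]
r2 m[φ1→D] = [9, 9, 9, 9]
r2 m[φ2→P] = [9, 6, 7, 8]
r2 m[φ2→A] = [8, 9, 7, 5]
r2 m[φ3→A] = [8, 4, 1, 9]
r2 m[φ4→P] = [4, 2, 8, 9]
r2 m[φ5→K] = [2, 8, 7, 4]
r2 m[P→φ0] = [36, 12, 56, 72]
r2 m[P→φ2] = [32, 14, 48, 81]
r2 m[P→φ4] = [72, 42, 42, 72]
r2 m[A→φ2] = [8, 4, 1, 9]
r2 m[A→φ3] = [8, 9, 7, 5]
r2 m[K→φ0] = [18, 72, 63, 36]
r2 m[K→φ1] = [4, 64, 49, 36]
r2 m[K→φ5] = [18, 72, 63, 81]
r2 m[M→φ1] = [1, 1, 1, 1]
r2 m[D→φ1] = [1, 1, 1, 1]
r3 m[φ0→P] = [576, 252, 378, 576]
r3 m[φ0→K] = [144, 576, 336, 648]
r3 m[φ1→K] = [9, 9, 9, 9]
r3 m[φ1→M] = [576, 441, 512, 576]
r3 m[φ1→D] = [343, 441, 448, 576]
r3 m[φ2→P] = [45, 24, 56, 64]
r3 m[φ2→A] = [648, 486, 405, 192]
r3 m[φ3→A] = [8, 4, 1, 9]
r3 m[φ4→P] = [4, 2, 8, 9]
r3 m[φ5→K] = [2, 8, 7, 4]
r3 m[P→φ0] = [36, 12, 56, 72]
r3 m[P→φ2] = [32, 14, 48, 81]
r3 m[P→φ4] = [72, 42, 42, 72]
r3 m[A→φ2] = [8, 4, 1, 9]
r3 m[A→φ3] = [8, 9, 7, 5]
r3 m[K→φ0] = [18, 72, 63, 36]
r3 m[K→φ1] = [4, 64, 49, 36]
r3 m[K→φ5] = [18, 72, 63, 81]
r3 m[M→φ1] = [1, 1, 1, 1]
r3 m[D→φ1] = [1, 1, 1, 1]
r4 m[φ0→P] = [576, 252, 378, 576]
r4 m[φ0→K] = [144, 576, 336, 648]
r4 m[φ1→K] = [9, 9, 9, 9]
r4 m[φ1→M] = [576, 441, 512, 576]
r4 m[φ1→D] = [343, 441, 448, 576]
r4 m[φ2→P] = [45, 24, 56, 64]
r4 m[φ2→A] = [648, 486, 405, 192]
r4 m[φ3→A] = [8, 4, 1, 9]
r4 m[φ4→P] = [4, 2, 8, 9]
r4 m[φ5→K] = [2, 8, 7, 4]
r4 m[P→φ0] = [180, 48, 448, 576]
r4 m[P→φ2] = [2304, 504, 3024, 5184]
r4 m[P→φ4] = [25920, 6048, 21168, 36864]
r4 m[A→φ2] = [8, 4, 1, 9]
r4 m[A→φ3] = [648, 486, 405, 192]
r4 m[K→φ0] = [18, 72, 63, 36]
r4 m[K→φ1] = [288, 4608, 2352, 2592]
r4 m[K→φ5] = [1296, 5184, 3024, 5832]
r4 m[M→φ1] = [1, 1, 1, 1]
r4 m[D→φ1] = [1, 1, 1, 1]
r5 m[φ0→P] = [576, 252, 378, 576]
r5 m[φ0→K] = [1152, 4608, 2688, 5184]
r5 m[φ1→K] = [9, 9, 9, 9]
r5 m[φ1→M] = [41472, 21168, 36864, 41472]
r5 m[φ1→D] = [23328, 21168, 32256, 41472]
r5 m[φ2→P] = [45, 24, 56, 64]
r5 m[φ2→A] = [41472, 31104, 25920, 12096]
r5 m[φ3→A] = [8, 4, 1, 9]
r5 m[φ4→P] = [4, 2, 8, 9]
r5 m[φ5→K] = [2, 8, 7, 4]
r5 m[P→φ0] = [180, 48, 448, 576]
r5 m[P→φ2] = [2304, 504, 3024, 5184]
r5 m[P→φ4] = [25920, 6048, 21168, 36864]
r5 m[A→φ2] = [8, 4, 1, 9]
r5 m[A→φ3] = [648, 486, 405, 192]
r5 m[K→φ0] = [18, 72, 63, 36]
r5 m[K→φ1] = [288, 4608, 2352, 2592]
r5 m[K→φ5] = [1296, 5184, 3024, 5832]
r5 m[M→φ1] = [1, 1, 1, 1]
r5 m[D→φ1] = [1, 1, 1, 1]
r6 m[φ0→P] = [576, 252, 378, 576]
r6 m[φ0→K] = [1152, 4608, 2688, 5184]
r6 m[φ1→K] = [9, 9, 9, 9]
r6 m[φ1→M] = [41472, 21168, 36864, 41472]
r6 m[φ1→D] = [23328, 21168, 32256, 41472]
r6 m[φ2→P] = [45, 24, 56, 64]
r6 m[φ2→A] = [41472, 31104, 25920, 12096]
r6 m[φ3→A] = [8, 4, 1, 9]
r6 m[φ4→P] = [4, 2, 8, 9]
r6 m[φ5→K] = [2, 8, 7, 4]
r6 m[P→φ0] = [180, 48, 448, 576]
r6 m[P→φ2] = [2304, 504, 3024, 5184]
r6 m[P→φ4] = [25920, 6048, 21168, 36864]
r6 m[A→φ2] = [8, 4, 1, 9]
r6 m[A→φ3] = [41472, 31104, 25920, 12096]
r6 m[K→φ0] = [18, 72, 63, 36]
r6 m[K→φ1] = [2304, 36864, 18816, 20736]
r6 m[K→φ5] = [10368, 41472, 24192, 46656]
r6 m[M→φ1] = [1, 1, 1, 1]
r6 m[D→φ1] = [1, 1, 1, 1]
r7 m[φ0→P] = [576, 252, 378, 576]
r7 m[φ0→K] = [1152, 4608, 2688, 5184]
r7 m[φ1→K] = [9, 9, 9, 9]
r7 m[φ1→M] = [331776, 169344, 294912, 331776]
r7 m[φ1→D] = [186624, 169344, 258048, 331776]
r7 m[φ2→P] = [45, 24, 56, 64]
r7 m[φ2→A] = [41472, 31104, 25920, 12096]
r7 m[φ3→A] = [8, 4, 1, 9]
r7 m[φ4→P] = [4, 2, 8, 9]
r7 m[φ5→K] = [2, 8, 7, 4]
r7 m[P→φ0] = [180, 48, 448, 576]
r7 m[P→φ2] = [2304, 504, 3024, 5184]
r7 m[P→φ4] = [25920, 6048, 21168, 36864]
r7 m[A→φ2] = [8, 4, 1, 9]
r7 m[A→φ3] = [41472, 31104, 25920, 12096]
r7 m[K→φ0] = [18, 72, 63, 36]
r7 m[K→φ1] = [2304, 36864, 18816, 20736]
r7 m[K→φ5] = [10368, 41472, 24192, 46656]
r7 m[M→φ1] = [1, 1, 1, 1]
r7 m[D→φ1] = [1, 1, 1, 1]
r8 m[φ0→P] = [576, 252, 378, 576]
r8 m[φ0→K] = [1152, 4608, 2688, 5184]
r8 m[φ1→K] = [9, 9, 9, 9]
r8 m[φ1→M] = [331776, 169344, 294912, 331776]
r8 m[φ1→D] = [186624, 169344, 258048, 331776]
r8 m[φ2→P] = [45, 24, 56, 64]
r8 m[φ2→A] = [41472, 31104, 25920, 12096]
r8 m[φ3→A] = [8, 4, 1, 9]
r8 m[φ4→P] = [4, 2, 8, 9]
r8 m[φ5→K] = [2, 8, 7, 4]
r8 m[P→φ0] = [180, 48, 448, 576]
r8 m[P→φ2] = [2304, 504, 3024, 5184]
r8 m[P→φ4] = [25920, 6048, 21168, 36864]
r8 m[A→φ2] = [8, 4, 1, 9]
r8 m[A→φ3] = [41472, 31104, 25920, 12096]
r8 m[K→φ0] = [18, 72, 63, 36]
r8 m[K→φ1] = [2304, 36864, 18816, 20736]
r8 m[K→φ5] = [10368, 41472, 24192, 46656]
r8 m[M→φ1] = [1, 1, 1, 1]
r8 m[D→φ1] = [1, 1, 1, 1]
fixed point reached at round 8
traceback from P: (P=3, A=0, K=1, M=0, D=3), score=331776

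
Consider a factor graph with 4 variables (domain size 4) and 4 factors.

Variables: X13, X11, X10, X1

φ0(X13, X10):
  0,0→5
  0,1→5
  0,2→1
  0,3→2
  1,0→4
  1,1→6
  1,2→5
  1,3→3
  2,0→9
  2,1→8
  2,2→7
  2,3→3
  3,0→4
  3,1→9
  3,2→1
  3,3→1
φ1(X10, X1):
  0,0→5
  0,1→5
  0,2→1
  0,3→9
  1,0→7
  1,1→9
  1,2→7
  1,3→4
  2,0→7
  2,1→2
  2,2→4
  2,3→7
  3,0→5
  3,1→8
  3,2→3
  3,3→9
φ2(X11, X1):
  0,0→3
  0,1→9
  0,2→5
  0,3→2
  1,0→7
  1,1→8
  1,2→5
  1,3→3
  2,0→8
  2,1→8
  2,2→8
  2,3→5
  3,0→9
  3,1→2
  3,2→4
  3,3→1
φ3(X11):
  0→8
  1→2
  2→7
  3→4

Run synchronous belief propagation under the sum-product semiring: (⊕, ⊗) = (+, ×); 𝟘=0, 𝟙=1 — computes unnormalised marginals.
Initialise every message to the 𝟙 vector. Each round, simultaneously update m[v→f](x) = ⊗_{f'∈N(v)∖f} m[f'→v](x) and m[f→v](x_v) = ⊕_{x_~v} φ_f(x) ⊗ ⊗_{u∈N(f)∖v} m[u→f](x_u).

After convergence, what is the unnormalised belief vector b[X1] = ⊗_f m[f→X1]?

b[X1] = [58370, 70224, 36722, 29829]

init: all messages = 𝟙 over 4 values
r1 m[φ0→X13] = [13, 18, 27, 15]
r1 m[φ0→X10] = [22, 28, 14, 9]
r1 m[φ1→X10] = [20, 27, 20, 25]
r1 m[φ1→X1] = [24, 24, 15, 29]
r1 m[φ2→X11] = [19, 23, 29, 16]
r1 m[φ2→X1] = [27, 27, 22, 11]
r1 m[φ3→X11] = [8, 2, 7, 4]
r1 m[X13→φ0] = [1, 1, 1, 1]
r1 m[X11→φ2] = [1, 1, 1, 1]
r1 m[X11→φ3] = [1, 1, 1, 1]
r1 m[X10→φ0] = [1, 1, 1, 1]
r1 m[X10→φ1] = [1, 1, 1, 1]
r1 m[X1→φ1] = [1, 1, 1, 1]
r1 m[X1→φ2] = [1, 1, 1, 1]
r2 m[φ0→X13] = [13, 18, 27, 15]
r2 m[φ0→X10] = [22, 28, 14, 9]
r2 m[φ1→X10] = [20, 27, 20, 25]
r2 m[φ1→X1] = [24, 24, 15, 29]
r2 m[φ2→X11] = [19, 23, 29, 16]
r2 m[φ2→X1] = [27, 27, 22, 11]
r2 m[φ3→X11] = [8, 2, 7, 4]
r2 m[X13→φ0] = [1, 1, 1, 1]
r2 m[X11→φ2] = [8, 2, 7, 4]
r2 m[X11→φ3] = [19, 23, 29, 16]
r2 m[X10→φ0] = [20, 27, 20, 25]
r2 m[X10→φ1] = [22, 28, 14, 9]
r2 m[X1→φ1] = [27, 27, 22, 11]
r2 m[X1→φ2] = [24, 24, 15, 29]
r3 m[φ0→X13] = [305, 417, 611, 368]
r3 m[φ0→X10] = [22, 28, 14, 9]
r3 m[φ1→X10] = [391, 630, 408, 516]
r3 m[φ1→X1] = [449, 462, 301, 489]
r3 m[φ2→X11] = [421, 522, 649, 353]
r3 m[φ2→X1] = [130, 152, 122, 61]
r3 m[φ3→X11] = [8, 2, 7, 4]
r3 m[X13→φ0] = [1, 1, 1, 1]
r3 m[X11→φ2] = [8, 2, 7, 4]
r3 m[X11→φ3] = [19, 23, 29, 16]
r3 m[X10→φ0] = [20, 27, 20, 25]
r3 m[X10→φ1] = [22, 28, 14, 9]
r3 m[X1→φ1] = [27, 27, 22, 11]
r3 m[X1→φ2] = [24, 24, 15, 29]
r4 m[φ0→X13] = [305, 417, 611, 368]
r4 m[φ0→X10] = [22, 28, 14, 9]
r4 m[φ1→X10] = [391, 630, 408, 516]
r4 m[φ1→X1] = [449, 462, 301, 489]
r4 m[φ2→X11] = [421, 522, 649, 353]
r4 m[φ2→X1] = [130, 152, 122, 61]
r4 m[φ3→X11] = [8, 2, 7, 4]
r4 m[X13→φ0] = [1, 1, 1, 1]
r4 m[X11→φ2] = [8, 2, 7, 4]
r4 m[X11→φ3] = [421, 522, 649, 353]
r4 m[X10→φ0] = [391, 630, 408, 516]
r4 m[X10→φ1] = [22, 28, 14, 9]
r4 m[X1→φ1] = [130, 152, 122, 61]
r4 m[X1→φ2] = [449, 462, 301, 489]
r5 m[φ0→X13] = [6545, 8932, 12963, 8158]
r5 m[φ0→X10] = [22, 28, 14, 9]
r5 m[φ1→X10] = [2081, 3376, 2129, 2781]
r5 m[φ1→X1] = [449, 462, 301, 489]
r5 m[φ2→X11] = [7988, 9811, 12141, 6658]
r5 m[φ2→X1] = [130, 152, 122, 61]
r5 m[φ3→X11] = [8, 2, 7, 4]
r5 m[X13→φ0] = [1, 1, 1, 1]
r5 m[X11→φ2] = [8, 2, 7, 4]
r5 m[X11→φ3] = [421, 522, 649, 353]
r5 m[X10→φ0] = [391, 630, 408, 516]
r5 m[X10→φ1] = [22, 28, 14, 9]
r5 m[X1→φ1] = [130, 152, 122, 61]
r5 m[X1→φ2] = [449, 462, 301, 489]
r6 m[φ0→X13] = [6545, 8932, 12963, 8158]
r6 m[φ0→X10] = [22, 28, 14, 9]
r6 m[φ1→X10] = [2081, 3376, 2129, 2781]
r6 m[φ1→X1] = [449, 462, 301, 489]
r6 m[φ2→X11] = [7988, 9811, 12141, 6658]
r6 m[φ2→X1] = [130, 152, 122, 61]
r6 m[φ3→X11] = [8, 2, 7, 4]
r6 m[X13→φ0] = [1, 1, 1, 1]
r6 m[X11→φ2] = [8, 2, 7, 4]
r6 m[X11→φ3] = [7988, 9811, 12141, 6658]
r6 m[X10→φ0] = [2081, 3376, 2129, 2781]
r6 m[X10→φ1] = [22, 28, 14, 9]
r6 m[X1→φ1] = [130, 152, 122, 61]
r6 m[X1→φ2] = [449, 462, 301, 489]
r7 m[φ0→X13] = [34976, 47568, 68983, 43618]
r7 m[φ0→X10] = [22, 28, 14, 9]
r7 m[φ1→X10] = [2081, 3376, 2129, 2781]
r7 m[φ1→X1] = [449, 462, 301, 489]
r7 m[φ2→X11] = [7988, 9811, 12141, 6658]
r7 m[φ2→X1] = [130, 152, 122, 61]
r7 m[φ3→X11] = [8, 2, 7, 4]
r7 m[X13→φ0] = [1, 1, 1, 1]
r7 m[X11→φ2] = [8, 2, 7, 4]
r7 m[X11→φ3] = [7988, 9811, 12141, 6658]
r7 m[X10→φ0] = [2081, 3376, 2129, 2781]
r7 m[X10→φ1] = [22, 28, 14, 9]
r7 m[X1→φ1] = [130, 152, 122, 61]
r7 m[X1→φ2] = [449, 462, 301, 489]
r8 m[φ0→X13] = [34976, 47568, 68983, 43618]
r8 m[φ0→X10] = [22, 28, 14, 9]
r8 m[φ1→X10] = [2081, 3376, 2129, 2781]
r8 m[φ1→X1] = [449, 462, 301, 489]
r8 m[φ2→X11] = [7988, 9811, 12141, 6658]
r8 m[φ2→X1] = [130, 152, 122, 61]
r8 m[φ3→X11] = [8, 2, 7, 4]
r8 m[X13→φ0] = [1, 1, 1, 1]
r8 m[X11→φ2] = [8, 2, 7, 4]
r8 m[X11→φ3] = [7988, 9811, 12141, 6658]
r8 m[X10→φ0] = [2081, 3376, 2129, 2781]
r8 m[X10→φ1] = [22, 28, 14, 9]
r8 m[X1→φ1] = [130, 152, 122, 61]
r8 m[X1→φ2] = [449, 462, 301, 489]
fixed point reached at round 8
b[X1] = ⊗ incoming = [58370, 70224, 36722, 29829]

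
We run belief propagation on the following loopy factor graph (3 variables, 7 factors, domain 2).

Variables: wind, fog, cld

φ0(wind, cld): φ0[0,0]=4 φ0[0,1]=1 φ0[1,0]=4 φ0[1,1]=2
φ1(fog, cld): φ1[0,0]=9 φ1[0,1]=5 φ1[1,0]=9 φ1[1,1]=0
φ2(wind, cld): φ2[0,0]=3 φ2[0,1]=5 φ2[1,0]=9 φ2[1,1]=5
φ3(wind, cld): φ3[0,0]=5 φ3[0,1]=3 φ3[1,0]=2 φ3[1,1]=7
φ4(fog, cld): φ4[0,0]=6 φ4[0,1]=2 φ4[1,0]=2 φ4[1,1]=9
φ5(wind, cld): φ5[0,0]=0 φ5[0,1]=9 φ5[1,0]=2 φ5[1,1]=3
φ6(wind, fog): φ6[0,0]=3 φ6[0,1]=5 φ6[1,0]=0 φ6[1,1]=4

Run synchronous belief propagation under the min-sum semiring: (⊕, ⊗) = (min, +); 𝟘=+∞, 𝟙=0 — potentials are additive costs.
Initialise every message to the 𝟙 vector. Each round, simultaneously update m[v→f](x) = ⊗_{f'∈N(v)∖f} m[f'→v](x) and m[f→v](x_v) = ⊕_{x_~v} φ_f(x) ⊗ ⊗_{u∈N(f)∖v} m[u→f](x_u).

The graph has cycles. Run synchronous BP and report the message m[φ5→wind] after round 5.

message @ round 5 = [51, 47]

init: all messages = 𝟙 over 2 values
r1 m[φ0→wind] = [1, 2]
r1 m[φ0→cld] = [4, 1]
r1 m[φ1→fog] = [5, 0]
r1 m[φ1→cld] = [9, 0]
r1 m[φ2→wind] = [3, 5]
r1 m[φ2→cld] = [3, 5]
r1 m[φ3→wind] = [3, 2]
r1 m[φ3→cld] = [2, 3]
r1 m[φ4→fog] = [2, 2]
r1 m[φ4→cld] = [2, 2]
r1 m[φ5→wind] = [0, 2]
r1 m[φ5→cld] = [0, 3]
r1 m[φ6→wind] = [3, 0]
r1 m[φ6→fog] = [0, 4]
r1 m[wind→φ0] = [0, 0]
r1 m[wind→φ2] = [0, 0]
r1 m[wind→φ3] = [0, 0]
r1 m[wind→φ5] = [0, 0]
r1 m[wind→φ6] = [0, 0]
r1 m[fog→φ1] = [0, 0]
r1 m[fog→φ4] = [0, 0]
r1 m[fog→φ6] = [0, 0]
r1 m[cld→φ0] = [0, 0]
r1 m[cld→φ1] = [0, 0]
r1 m[cld→φ2] = [0, 0]
r1 m[cld→φ3] = [0, 0]
r1 m[cld→φ4] = [0, 0]
r1 m[cld→φ5] = [0, 0]
r2 m[φ0→wind] = [1, 2]
r2 m[φ0→cld] = [4, 1]
r2 m[φ1→fog] = [5, 0]
r2 m[φ1→cld] = [9, 0]
r2 m[φ2→wind] = [3, 5]
r2 m[φ2→cld] = [3, 5]
r2 m[φ3→wind] = [3, 2]
r2 m[φ3→cld] = [2, 3]
r2 m[φ4→fog] = [2, 2]
r2 m[φ4→cld] = [2, 2]
r2 m[φ5→wind] = [0, 2]
r2 m[φ5→cld] = [0, 3]
r2 m[φ6→wind] = [3, 0]
r2 m[φ6→fog] = [0, 4]
r2 m[wind→φ0] = [9, 9]
r2 m[wind→φ2] = [7, 6]
r2 m[wind→φ3] = [7, 9]
r2 m[wind→φ5] = [10, 9]
r2 m[wind→φ6] = [7, 11]
r2 m[fog→φ1] = [2, 6]
r2 m[fog→φ4] = [5, 4]
r2 m[fog→φ6] = [7, 2]
r2 m[cld→φ0] = [16, 13]
r2 m[cld→φ1] = [11, 14]
r2 m[cld→φ2] = [17, 9]
r2 m[cld→φ3] = [18, 11]
r2 m[cld→φ4] = [18, 12]
r2 m[cld→φ5] = [20, 11]
r3 m[φ0→wind] = [14, 15]
r3 m[φ0→cld] = [13, 10]
r3 m[φ1→fog] = [19, 14]
r3 m[φ1→cld] = [11, 6]
r3 m[φ2→wind] = [14, 14]
r3 m[φ2→cld] = [10, 11]
r3 m[φ3→wind] = [14, 18]
r3 m[φ3→cld] = [11, 10]
r3 m[φ4→fog] = [14, 20]
r3 m[φ4→cld] = [6, 7]
r3 m[φ5→wind] = [20, 14]
r3 m[φ5→cld] = [10, 12]
r3 m[φ6→wind] = [7, 6]
r3 m[φ6→fog] = [10, 12]
r3 m[wind→φ0] = [9, 9]
r3 m[wind→φ2] = [7, 6]
r3 m[wind→φ3] = [7, 9]
r3 m[wind→φ5] = [10, 9]
r3 m[wind→φ6] = [7, 11]
r3 m[fog→φ1] = [2, 6]
r3 m[fog→φ4] = [5, 4]
r3 m[fog→φ6] = [7, 2]
r3 m[cld→φ0] = [16, 13]
r3 m[cld→φ1] = [11, 14]
r3 m[cld→φ2] = [17, 9]
r3 m[cld→φ3] = [18, 11]
r3 m[cld→φ4] = [18, 12]
r3 m[cld→φ5] = [20, 11]
r4 m[φ0→wind] = [14, 15]
r4 m[φ0→cld] = [13, 10]
r4 m[φ1→fog] = [19, 14]
r4 m[φ1→cld] = [11, 6]
r4 m[φ2→wind] = [14, 14]
r4 m[φ2→cld] = [10, 11]
r4 m[φ3→wind] = [14, 18]
r4 m[φ3→cld] = [11, 10]
r4 m[φ4→fog] = [14, 20]
r4 m[φ4→cld] = [6, 7]
r4 m[φ5→wind] = [20, 14]
r4 m[φ5→cld] = [10, 12]
r4 m[φ6→wind] = [7, 6]
r4 m[φ6→fog] = [10, 12]
r4 m[wind→φ0] = [55, 52]
r4 m[wind→φ2] = [55, 53]
r4 m[wind→φ3] = [55, 49]
r4 m[wind→φ5] = [49, 53]
r4 m[wind→φ6] = [62, 61]
r4 m[fog→φ1] = [24, 32]
r4 m[fog→φ4] = [29, 26]
r4 m[fog→φ6] = [33, 34]
r4 m[cld→φ0] = [48, 46]
r4 m[cld→φ1] = [50, 50]
r4 m[cld→φ2] = [51, 45]
r4 m[cld→φ3] = [50, 46]
r4 m[cld→φ4] = [55, 49]
r4 m[cld→φ5] = [51, 44]
r5 m[φ0→wind] = [47, 48]
r5 m[φ0→cld] = [56, 54]
r5 m[φ1→fog] = [55, 50]
r5 m[φ1→cld] = [33, 29]
r5 m[φ2→wind] = [50, 50]
r5 m[φ2→cld] = [58, 58]
r5 m[φ3→wind] = [49, 52]
r5 m[φ3→cld] = [51, 56]
r5 m[φ4→fog] = [51, 57]
r5 m[φ4→cld] = [28, 31]
r5 m[φ5→wind] = [51, 47]
r5 m[φ5→cld] = [49, 56]
r5 m[φ6→wind] = [36, 33]
r5 m[φ6→fog] = [61, 65]
r5 m[wind→φ0] = [55, 52]
r5 m[wind→φ2] = [55, 53]
r5 m[wind→φ3] = [55, 49]
r5 m[wind→φ5] = [49, 53]
r5 m[wind→φ6] = [62, 61]
r5 m[fog→φ1] = [24, 32]
r5 m[fog→φ4] = [29, 26]
r5 m[fog→φ6] = [33, 34]
r5 m[cld→φ0] = [48, 46]
r5 m[cld→φ1] = [50, 50]
r5 m[cld→φ2] = [51, 45]
r5 m[cld→φ3] = [50, 46]
r5 m[cld→φ4] = [55, 49]
r5 m[cld→φ5] = [51, 44]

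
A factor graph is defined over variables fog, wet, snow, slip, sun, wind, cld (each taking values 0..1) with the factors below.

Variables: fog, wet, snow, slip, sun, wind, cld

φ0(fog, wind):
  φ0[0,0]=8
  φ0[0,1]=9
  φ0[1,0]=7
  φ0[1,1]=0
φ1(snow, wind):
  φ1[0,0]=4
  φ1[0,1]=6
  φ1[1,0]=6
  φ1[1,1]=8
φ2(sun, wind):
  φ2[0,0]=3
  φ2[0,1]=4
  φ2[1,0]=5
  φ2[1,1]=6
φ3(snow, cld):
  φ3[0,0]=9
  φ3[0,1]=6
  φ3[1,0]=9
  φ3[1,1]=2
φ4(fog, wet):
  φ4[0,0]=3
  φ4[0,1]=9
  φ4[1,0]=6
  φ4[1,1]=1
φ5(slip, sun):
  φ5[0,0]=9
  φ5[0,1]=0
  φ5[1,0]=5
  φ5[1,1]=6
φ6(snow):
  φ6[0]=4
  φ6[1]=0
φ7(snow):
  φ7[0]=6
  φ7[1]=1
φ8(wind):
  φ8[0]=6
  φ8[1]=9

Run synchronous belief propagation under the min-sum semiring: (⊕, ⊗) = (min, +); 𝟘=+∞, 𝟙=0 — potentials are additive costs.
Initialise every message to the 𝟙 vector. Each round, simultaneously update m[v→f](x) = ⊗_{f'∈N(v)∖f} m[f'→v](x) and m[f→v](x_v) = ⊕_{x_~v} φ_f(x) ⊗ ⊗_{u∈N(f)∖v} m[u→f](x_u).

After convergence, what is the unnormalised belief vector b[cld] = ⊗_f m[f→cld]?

init: all messages = 𝟙 over 2 values
r1 m[φ0→fog] = [8, 0]
r1 m[φ0→wind] = [7, 0]
r1 m[φ1→snow] = [4, 6]
r1 m[φ1→wind] = [4, 6]
r1 m[φ2→sun] = [3, 5]
r1 m[φ2→wind] = [3, 4]
r1 m[φ3→snow] = [6, 2]
r1 m[φ3→cld] = [9, 2]
r1 m[φ4→fog] = [3, 1]
r1 m[φ4→wet] = [3, 1]
r1 m[φ5→slip] = [0, 5]
r1 m[φ5→sun] = [5, 0]
r1 m[φ6→snow] = [4, 0]
r1 m[φ7→snow] = [6, 1]
r1 m[φ8→wind] = [6, 9]
r1 m[fog→φ0] = [0, 0]
r1 m[fog→φ4] = [0, 0]
r1 m[wet→φ4] = [0, 0]
r1 m[snow→φ1] = [0, 0]
r1 m[snow→φ3] = [0, 0]
r1 m[snow→φ6] = [0, 0]
r1 m[snow→φ7] = [0, 0]
r1 m[slip→φ5] = [0, 0]
r1 m[sun→φ2] = [0, 0]
r1 m[sun→φ5] = [0, 0]
r1 m[wind→φ0] = [0, 0]
r1 m[wind→φ1] = [0, 0]
r1 m[wind→φ2] = [0, 0]
r1 m[wind→φ8] = [0, 0]
r1 m[cld→φ3] = [0, 0]
r2 m[φ0→fog] = [8, 0]
r2 m[φ0→wind] = [7, 0]
r2 m[φ1→snow] = [4, 6]
r2 m[φ1→wind] = [4, 6]
r2 m[φ2→sun] = [3, 5]
r2 m[φ2→wind] = [3, 4]
r2 m[φ3→snow] = [6, 2]
r2 m[φ3→cld] = [9, 2]
r2 m[φ4→fog] = [3, 1]
r2 m[φ4→wet] = [3, 1]
r2 m[φ5→slip] = [0, 5]
r2 m[φ5→sun] = [5, 0]
r2 m[φ6→snow] = [4, 0]
r2 m[φ7→snow] = [6, 1]
r2 m[φ8→wind] = [6, 9]
r2 m[fog→φ0] = [3, 1]
r2 m[fog→φ4] = [8, 0]
r2 m[wet→φ4] = [0, 0]
r2 m[snow→φ1] = [16, 3]
r2 m[snow→φ3] = [14, 7]
r2 m[snow→φ6] = [16, 9]
r2 m[snow→φ7] = [14, 8]
r2 m[slip→φ5] = [0, 0]
r2 m[sun→φ2] = [5, 0]
r2 m[sun→φ5] = [3, 5]
r2 m[wind→φ0] = [13, 19]
r2 m[wind→φ1] = [16, 13]
r2 m[wind→φ2] = [17, 15]
r2 m[wind→φ8] = [14, 10]
r2 m[cld→φ3] = [0, 0]
r3 m[φ0→fog] = [21, 19]
r3 m[φ0→wind] = [8, 1]
r3 m[φ1→snow] = [19, 21]
r3 m[φ1→wind] = [9, 11]
r3 m[φ2→sun] = [19, 21]
r3 m[φ2→wind] = [5, 6]
r3 m[φ3→snow] = [6, 2]
r3 m[φ3→cld] = [16, 9]
r3 m[φ4→fog] = [3, 1]
r3 m[φ4→wet] = [6, 1]
r3 m[φ5→slip] = [5, 8]
r3 m[φ5→sun] = [5, 0]
r3 m[φ6→snow] = [4, 0]
r3 m[φ7→snow] = [6, 1]
r3 m[φ8→wind] = [6, 9]
r3 m[fog→φ0] = [3, 1]
r3 m[fog→φ4] = [8, 0]
r3 m[wet→φ4] = [0, 0]
r3 m[snow→φ1] = [16, 3]
r3 m[snow→φ3] = [14, 7]
r3 m[snow→φ6] = [16, 9]
r3 m[snow→φ7] = [14, 8]
r3 m[slip→φ5] = [0, 0]
r3 m[sun→φ2] = [5, 0]
r3 m[sun→φ5] = [3, 5]
r3 m[wind→φ0] = [13, 19]
r3 m[wind→φ1] = [16, 13]
r3 m[wind→φ2] = [17, 15]
r3 m[wind→φ8] = [14, 10]
r3 m[cld→φ3] = [0, 0]
r4 m[φ0→fog] = [21, 19]
r4 m[φ0→wind] = [8, 1]
r4 m[φ1→snow] = [19, 21]
r4 m[φ1→wind] = [9, 11]
r4 m[φ2→sun] = [19, 21]
r4 m[φ2→wind] = [5, 6]
r4 m[φ3→snow] = [6, 2]
r4 m[φ3→cld] = [16, 9]
r4 m[φ4→fog] = [3, 1]
r4 m[φ4→wet] = [6, 1]
r4 m[φ5→slip] = [5, 8]
r4 m[φ5→sun] = [5, 0]
r4 m[φ6→snow] = [4, 0]
r4 m[φ7→snow] = [6, 1]
r4 m[φ8→wind] = [6, 9]
r4 m[fog→φ0] = [3, 1]
r4 m[fog→φ4] = [21, 19]
r4 m[wet→φ4] = [0, 0]
r4 m[snow→φ1] = [16, 3]
r4 m[snow→φ3] = [29, 22]
r4 m[snow→φ6] = [31, 24]
r4 m[snow→φ7] = [29, 23]
r4 m[slip→φ5] = [0, 0]
r4 m[sun→φ2] = [5, 0]
r4 m[sun→φ5] = [19, 21]
r4 m[wind→φ0] = [20, 26]
r4 m[wind→φ1] = [19, 16]
r4 m[wind→φ2] = [23, 21]
r4 m[wind→φ8] = [22, 18]
r4 m[cld→φ3] = [0, 0]
r5 m[φ0→fog] = [28, 26]
r5 m[φ0→wind] = [8, 1]
r5 m[φ1→snow] = [22, 24]
r5 m[φ1→wind] = [9, 11]
r5 m[φ2→sun] = [25, 27]
r5 m[φ2→wind] = [5, 6]
r5 m[φ3→snow] = [6, 2]
r5 m[φ3→cld] = [31, 24]
r5 m[φ4→fog] = [3, 1]
r5 m[φ4→wet] = [24, 20]
r5 m[φ5→slip] = [21, 24]
r5 m[φ5→sun] = [5, 0]
r5 m[φ6→snow] = [4, 0]
r5 m[φ7→snow] = [6, 1]
r5 m[φ8→wind] = [6, 9]
r5 m[fog→φ0] = [3, 1]
r5 m[fog→φ4] = [21, 19]
r5 m[wet→φ4] = [0, 0]
r5 m[snow→φ1] = [16, 3]
r5 m[snow→φ3] = [29, 22]
r5 m[snow→φ6] = [31, 24]
r5 m[snow→φ7] = [29, 23]
r5 m[slip→φ5] = [0, 0]
r5 m[sun→φ2] = [5, 0]
r5 m[sun→φ5] = [19, 21]
r5 m[wind→φ0] = [20, 26]
r5 m[wind→φ1] = [19, 16]
r5 m[wind→φ2] = [23, 21]
r5 m[wind→φ8] = [22, 18]
r5 m[cld→φ3] = [0, 0]
r6 m[φ0→fog] = [28, 26]
r6 m[φ0→wind] = [8, 1]
r6 m[φ1→snow] = [22, 24]
r6 m[φ1→wind] = [9, 11]
r6 m[φ2→sun] = [25, 27]
r6 m[φ2→wind] = [5, 6]
r6 m[φ3→snow] = [6, 2]
r6 m[φ3→cld] = [31, 24]
r6 m[φ4→fog] = [3, 1]
r6 m[φ4→wet] = [24, 20]
r6 m[φ5→slip] = [21, 24]
r6 m[φ5→sun] = [5, 0]
r6 m[φ6→snow] = [4, 0]
r6 m[φ7→snow] = [6, 1]
r6 m[φ8→wind] = [6, 9]
r6 m[fog→φ0] = [3, 1]
r6 m[fog→φ4] = [28, 26]
r6 m[wet→φ4] = [0, 0]
r6 m[snow→φ1] = [16, 3]
r6 m[snow→φ3] = [32, 25]
r6 m[snow→φ6] = [34, 27]
r6 m[snow→φ7] = [32, 26]
r6 m[slip→φ5] = [0, 0]
r6 m[sun→φ2] = [5, 0]
r6 m[sun→φ5] = [25, 27]
r6 m[wind→φ0] = [20, 26]
r6 m[wind→φ1] = [19, 16]
r6 m[wind→φ2] = [23, 21]
r6 m[wind→φ8] = [22, 18]
r6 m[cld→φ3] = [0, 0]
r7 m[φ0→fog] = [28, 26]
r7 m[φ0→wind] = [8, 1]
r7 m[φ1→snow] = [22, 24]
r7 m[φ1→wind] = [9, 11]
r7 m[φ2→sun] = [25, 27]
r7 m[φ2→wind] = [5, 6]
r7 m[φ3→snow] = [6, 2]
r7 m[φ3→cld] = [34, 27]
r7 m[φ4→fog] = [3, 1]
r7 m[φ4→wet] = [31, 27]
r7 m[φ5→slip] = [27, 30]
r7 m[φ5→sun] = [5, 0]
r7 m[φ6→snow] = [4, 0]
r7 m[φ7→snow] = [6, 1]
r7 m[φ8→wind] = [6, 9]
r7 m[fog→φ0] = [3, 1]
r7 m[fog→φ4] = [28, 26]
r7 m[wet→φ4] = [0, 0]
r7 m[snow→φ1] = [16, 3]
r7 m[snow→φ3] = [32, 25]
r7 m[snow→φ6] = [34, 27]
r7 m[snow→φ7] = [32, 26]
r7 m[slip→φ5] = [0, 0]
r7 m[sun→φ2] = [5, 0]
r7 m[sun→φ5] = [25, 27]
r7 m[wind→φ0] = [20, 26]
r7 m[wind→φ1] = [19, 16]
r7 m[wind→φ2] = [23, 21]
r7 m[wind→φ8] = [22, 18]
r7 m[cld→φ3] = [0, 0]
r8 m[φ0→fog] = [28, 26]
r8 m[φ0→wind] = [8, 1]
r8 m[φ1→snow] = [22, 24]
r8 m[φ1→wind] = [9, 11]
r8 m[φ2→sun] = [25, 27]
r8 m[φ2→wind] = [5, 6]
r8 m[φ3→snow] = [6, 2]
r8 m[φ3→cld] = [34, 27]
r8 m[φ4→fog] = [3, 1]
r8 m[φ4→wet] = [31, 27]
r8 m[φ5→slip] = [27, 30]
r8 m[φ5→sun] = [5, 0]
r8 m[φ6→snow] = [4, 0]
r8 m[φ7→snow] = [6, 1]
r8 m[φ8→wind] = [6, 9]
r8 m[fog→φ0] = [3, 1]
r8 m[fog→φ4] = [28, 26]
r8 m[wet→φ4] = [0, 0]
r8 m[snow→φ1] = [16, 3]
r8 m[snow→φ3] = [32, 25]
r8 m[snow→φ6] = [34, 27]
r8 m[snow→φ7] = [32, 26]
r8 m[slip→φ5] = [0, 0]
r8 m[sun→φ2] = [5, 0]
r8 m[sun→φ5] = [25, 27]
r8 m[wind→φ0] = [20, 26]
r8 m[wind→φ1] = [19, 16]
r8 m[wind→φ2] = [23, 21]
r8 m[wind→φ8] = [22, 18]
r8 m[cld→φ3] = [0, 0]
fixed point reached at round 8
b[cld] = ⊗ incoming = [34, 27]

b[cld] = [34, 27]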